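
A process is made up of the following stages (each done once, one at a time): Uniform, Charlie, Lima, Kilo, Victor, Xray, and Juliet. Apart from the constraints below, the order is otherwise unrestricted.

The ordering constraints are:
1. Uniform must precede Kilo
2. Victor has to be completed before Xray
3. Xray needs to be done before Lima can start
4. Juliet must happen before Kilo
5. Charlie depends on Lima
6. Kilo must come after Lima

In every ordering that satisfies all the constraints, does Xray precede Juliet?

No

Nothing in the constraints links Xray and Juliet; they are unordered relative to each other.
A valid ordering placing Juliet before Xray exists, so the answer is no.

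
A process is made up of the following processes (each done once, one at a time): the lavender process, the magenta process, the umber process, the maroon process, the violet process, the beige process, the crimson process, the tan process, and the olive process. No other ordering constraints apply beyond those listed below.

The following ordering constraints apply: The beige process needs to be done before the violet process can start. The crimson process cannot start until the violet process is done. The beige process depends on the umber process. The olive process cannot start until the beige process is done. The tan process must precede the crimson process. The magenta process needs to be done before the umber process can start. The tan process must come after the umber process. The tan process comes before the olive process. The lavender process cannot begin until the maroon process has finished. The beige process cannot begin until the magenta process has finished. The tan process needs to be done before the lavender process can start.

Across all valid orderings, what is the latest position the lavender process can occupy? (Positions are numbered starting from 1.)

The lavender process has no required successors, so nothing stops it from going last (position 9).

9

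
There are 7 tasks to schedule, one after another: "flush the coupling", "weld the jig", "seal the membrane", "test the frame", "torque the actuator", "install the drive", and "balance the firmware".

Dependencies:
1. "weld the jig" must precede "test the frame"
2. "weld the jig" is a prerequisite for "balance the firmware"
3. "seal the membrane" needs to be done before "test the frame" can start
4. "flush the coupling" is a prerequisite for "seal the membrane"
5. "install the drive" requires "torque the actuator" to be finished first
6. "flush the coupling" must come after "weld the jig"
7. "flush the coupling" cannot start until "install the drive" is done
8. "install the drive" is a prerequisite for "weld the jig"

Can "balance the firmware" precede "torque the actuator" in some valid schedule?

No

Following "torque the actuator" → "install the drive" → "weld the jig" → "balance the firmware", "torque the actuator" must precede "balance the firmware" in every valid ordering.
Hence "balance the firmware" can never be scheduled before "torque the actuator".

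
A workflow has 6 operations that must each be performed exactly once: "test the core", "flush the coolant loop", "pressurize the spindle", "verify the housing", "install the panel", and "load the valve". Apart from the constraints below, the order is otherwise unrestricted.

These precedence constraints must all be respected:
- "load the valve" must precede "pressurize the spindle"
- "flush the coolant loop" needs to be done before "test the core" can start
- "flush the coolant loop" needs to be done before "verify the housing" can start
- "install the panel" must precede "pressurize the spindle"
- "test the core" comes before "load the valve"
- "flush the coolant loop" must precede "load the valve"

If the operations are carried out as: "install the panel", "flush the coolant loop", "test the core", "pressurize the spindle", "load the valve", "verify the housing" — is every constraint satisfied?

The sequence places "pressurize the spindle" ahead of "load the valve".
But one of the constraints requires "load the valve" before "pressurize the spindle", so this ordering violates it.

No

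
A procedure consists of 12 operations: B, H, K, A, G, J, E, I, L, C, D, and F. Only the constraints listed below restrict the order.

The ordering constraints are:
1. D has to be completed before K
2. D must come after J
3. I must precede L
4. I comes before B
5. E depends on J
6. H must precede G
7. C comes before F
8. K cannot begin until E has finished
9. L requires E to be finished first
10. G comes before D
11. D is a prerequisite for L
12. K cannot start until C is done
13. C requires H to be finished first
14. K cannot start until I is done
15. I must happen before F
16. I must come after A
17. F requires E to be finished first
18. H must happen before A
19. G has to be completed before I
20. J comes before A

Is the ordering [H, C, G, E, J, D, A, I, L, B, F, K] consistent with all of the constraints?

No

In the proposed order, E appears before J.
Since J is required before E, the ordering is invalid.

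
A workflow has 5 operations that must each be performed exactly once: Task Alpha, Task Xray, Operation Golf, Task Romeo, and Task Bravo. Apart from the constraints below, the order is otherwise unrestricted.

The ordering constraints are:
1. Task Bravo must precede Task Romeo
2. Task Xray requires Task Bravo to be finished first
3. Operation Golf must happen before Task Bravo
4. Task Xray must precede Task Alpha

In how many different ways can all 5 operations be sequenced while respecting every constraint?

3

Only Operation Golf has no prerequisites, so it must go first.
Counting all ways to extend the partial order to a total order gives 3.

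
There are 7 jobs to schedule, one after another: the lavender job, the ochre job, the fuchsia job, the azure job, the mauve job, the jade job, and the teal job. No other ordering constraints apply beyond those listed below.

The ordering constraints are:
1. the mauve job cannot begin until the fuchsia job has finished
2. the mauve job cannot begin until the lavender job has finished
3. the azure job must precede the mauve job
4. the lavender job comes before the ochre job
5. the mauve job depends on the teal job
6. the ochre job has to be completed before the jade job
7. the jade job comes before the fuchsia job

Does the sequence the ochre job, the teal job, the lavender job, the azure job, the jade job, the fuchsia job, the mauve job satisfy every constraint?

No

The sequence places the ochre job ahead of the lavender job.
That contradicts the constraint that the lavender job must precede the ochre job.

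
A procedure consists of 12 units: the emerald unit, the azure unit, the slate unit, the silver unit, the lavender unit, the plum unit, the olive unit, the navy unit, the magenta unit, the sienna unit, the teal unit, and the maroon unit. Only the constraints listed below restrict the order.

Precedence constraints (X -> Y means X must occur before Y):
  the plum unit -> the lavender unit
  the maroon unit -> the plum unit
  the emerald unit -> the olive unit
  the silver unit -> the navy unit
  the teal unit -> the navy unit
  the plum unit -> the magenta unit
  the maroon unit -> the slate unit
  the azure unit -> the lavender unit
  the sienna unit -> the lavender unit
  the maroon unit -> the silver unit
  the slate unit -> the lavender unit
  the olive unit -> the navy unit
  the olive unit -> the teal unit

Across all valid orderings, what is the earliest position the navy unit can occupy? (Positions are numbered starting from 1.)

6

Every unit that must precede the navy unit has to come before it. Tracing all chains that end at the navy unit, those units are: the emerald unit, the silver unit, the olive unit, the teal unit, the maroon unit — 5 in total.
So at minimum 5 units come before the navy unit, putting the navy unit no earlier than position 6. That position is achievable by scheduling exactly those predecessors first.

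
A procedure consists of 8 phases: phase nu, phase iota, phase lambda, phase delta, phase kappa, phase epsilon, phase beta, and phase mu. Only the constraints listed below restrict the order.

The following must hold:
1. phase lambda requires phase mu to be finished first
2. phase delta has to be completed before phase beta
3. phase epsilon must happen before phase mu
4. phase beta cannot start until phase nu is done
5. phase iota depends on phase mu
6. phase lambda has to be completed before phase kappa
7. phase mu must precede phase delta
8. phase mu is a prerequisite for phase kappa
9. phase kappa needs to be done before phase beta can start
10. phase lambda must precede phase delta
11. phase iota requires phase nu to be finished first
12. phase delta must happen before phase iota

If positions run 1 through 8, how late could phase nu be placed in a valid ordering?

6

Every phase that must follow phase nu has to come after it. Tracing all chains starting from phase nu, those phases are: phase iota, phase beta — 2 in total.
So at least 2 phases follow phase nu, putting phase nu no later than position 6. That position is achievable by scheduling everything else first.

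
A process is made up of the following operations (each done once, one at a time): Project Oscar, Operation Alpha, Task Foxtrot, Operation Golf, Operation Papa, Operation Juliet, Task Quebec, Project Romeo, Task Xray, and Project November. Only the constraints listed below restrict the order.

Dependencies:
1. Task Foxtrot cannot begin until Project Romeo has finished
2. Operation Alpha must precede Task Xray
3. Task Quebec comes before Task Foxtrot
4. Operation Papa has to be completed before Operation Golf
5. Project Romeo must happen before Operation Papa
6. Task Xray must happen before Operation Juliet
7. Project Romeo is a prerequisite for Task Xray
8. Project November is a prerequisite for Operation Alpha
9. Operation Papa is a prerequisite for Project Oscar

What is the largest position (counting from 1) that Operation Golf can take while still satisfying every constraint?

No constraint forces any operation after Operation Golf, so it can be placed last, in position 10.

10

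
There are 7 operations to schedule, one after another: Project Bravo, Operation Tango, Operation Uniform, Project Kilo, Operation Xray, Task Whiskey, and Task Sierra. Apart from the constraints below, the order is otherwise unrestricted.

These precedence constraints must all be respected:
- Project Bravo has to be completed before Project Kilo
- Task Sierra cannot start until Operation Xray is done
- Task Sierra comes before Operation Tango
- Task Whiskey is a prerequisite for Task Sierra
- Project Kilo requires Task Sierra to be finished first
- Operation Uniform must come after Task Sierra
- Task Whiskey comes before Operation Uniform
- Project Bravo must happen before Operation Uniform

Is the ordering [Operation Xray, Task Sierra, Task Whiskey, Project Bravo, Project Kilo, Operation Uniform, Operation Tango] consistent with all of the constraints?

Here Task Whiskey comes after Task Sierra.
Since Task Whiskey is required before Task Sierra, the ordering is invalid.

No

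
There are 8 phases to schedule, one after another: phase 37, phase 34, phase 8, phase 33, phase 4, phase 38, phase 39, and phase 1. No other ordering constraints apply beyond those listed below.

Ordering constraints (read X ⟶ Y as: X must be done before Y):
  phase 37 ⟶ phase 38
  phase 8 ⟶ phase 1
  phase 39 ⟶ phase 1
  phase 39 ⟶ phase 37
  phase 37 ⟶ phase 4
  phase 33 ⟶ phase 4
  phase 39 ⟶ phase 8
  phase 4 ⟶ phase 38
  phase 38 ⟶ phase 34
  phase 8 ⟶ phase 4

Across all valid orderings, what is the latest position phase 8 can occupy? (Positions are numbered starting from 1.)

4

Every phase that must follow phase 8 has to come after it. Tracing all chains starting from phase 8, those phases are: phase 34, phase 4, phase 38, phase 1 — 4 in total.
So at least 4 phases follow phase 8, putting phase 8 no later than position 4. That position is achievable by scheduling everything else first.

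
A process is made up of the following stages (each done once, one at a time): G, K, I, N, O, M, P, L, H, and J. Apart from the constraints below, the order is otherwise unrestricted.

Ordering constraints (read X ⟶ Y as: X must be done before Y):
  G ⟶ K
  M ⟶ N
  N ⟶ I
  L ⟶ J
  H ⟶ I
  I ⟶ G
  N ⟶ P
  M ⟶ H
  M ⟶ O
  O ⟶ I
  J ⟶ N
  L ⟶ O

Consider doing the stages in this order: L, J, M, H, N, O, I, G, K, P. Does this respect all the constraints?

Yes

Checking each listed constraint against this order: for instance, N is in position 5 and P in position 10, so that constraint holds — and the remaining constraints check out the same way.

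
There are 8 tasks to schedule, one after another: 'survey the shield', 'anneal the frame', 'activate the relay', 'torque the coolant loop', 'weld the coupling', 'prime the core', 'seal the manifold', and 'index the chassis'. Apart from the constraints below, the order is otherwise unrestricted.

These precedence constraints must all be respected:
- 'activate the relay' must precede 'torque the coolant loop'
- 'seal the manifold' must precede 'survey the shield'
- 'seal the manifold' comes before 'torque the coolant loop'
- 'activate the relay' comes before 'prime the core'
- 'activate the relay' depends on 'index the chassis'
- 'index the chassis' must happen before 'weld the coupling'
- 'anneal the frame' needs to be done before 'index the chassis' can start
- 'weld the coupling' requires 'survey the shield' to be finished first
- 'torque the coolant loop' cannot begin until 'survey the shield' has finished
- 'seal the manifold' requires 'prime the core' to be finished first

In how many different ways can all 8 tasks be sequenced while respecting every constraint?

'anneal the frame' is the only task with nothing required before it, so every ordering starts there.
Counting all ways to extend the partial order to a total order gives 2.

2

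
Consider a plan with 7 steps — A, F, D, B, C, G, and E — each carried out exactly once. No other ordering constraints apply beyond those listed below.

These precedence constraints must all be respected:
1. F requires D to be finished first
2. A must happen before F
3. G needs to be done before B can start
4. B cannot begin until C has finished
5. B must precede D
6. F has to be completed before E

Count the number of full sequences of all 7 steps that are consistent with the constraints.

The steps with no prerequisites are A, C, G; any of them can be placed first.
Systematically extending each partial ordering one step at a time and counting, there are 10 complete orderings.

10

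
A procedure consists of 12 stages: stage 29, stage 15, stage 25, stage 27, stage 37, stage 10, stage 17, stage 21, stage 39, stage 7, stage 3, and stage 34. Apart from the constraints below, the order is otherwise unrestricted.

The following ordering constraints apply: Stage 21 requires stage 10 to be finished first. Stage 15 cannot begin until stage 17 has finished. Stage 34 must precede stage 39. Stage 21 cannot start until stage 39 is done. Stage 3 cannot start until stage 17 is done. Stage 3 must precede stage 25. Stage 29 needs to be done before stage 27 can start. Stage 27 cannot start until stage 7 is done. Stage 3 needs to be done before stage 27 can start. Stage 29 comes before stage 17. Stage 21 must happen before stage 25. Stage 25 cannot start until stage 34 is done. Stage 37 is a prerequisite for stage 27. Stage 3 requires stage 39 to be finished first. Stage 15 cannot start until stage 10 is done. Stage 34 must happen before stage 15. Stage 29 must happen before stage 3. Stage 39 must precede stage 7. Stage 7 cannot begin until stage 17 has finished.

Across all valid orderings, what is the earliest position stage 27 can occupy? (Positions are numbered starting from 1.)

Working backwards through the constraints from stage 27, its full set of required predecessors is stage 29, stage 37, stage 17, stage 39, stage 7, stage 3, stage 34 — 7 of them.
So at minimum 7 stages come before stage 27, putting stage 27 no earlier than position 8. That position is achievable by scheduling exactly those predecessors first.

8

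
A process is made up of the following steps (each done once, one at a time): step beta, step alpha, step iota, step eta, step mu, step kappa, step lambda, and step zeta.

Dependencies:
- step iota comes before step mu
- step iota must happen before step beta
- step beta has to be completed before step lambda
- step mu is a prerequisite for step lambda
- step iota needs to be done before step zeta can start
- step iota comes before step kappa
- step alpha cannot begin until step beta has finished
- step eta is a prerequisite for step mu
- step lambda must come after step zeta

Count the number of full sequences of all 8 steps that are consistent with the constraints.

2 steps have no prerequisites (step iota, step eta), so any of them could come first.
Enumerating by repeatedly choosing an available step (one whose prerequisites are all placed) gives 402 distinct complete orderings.

402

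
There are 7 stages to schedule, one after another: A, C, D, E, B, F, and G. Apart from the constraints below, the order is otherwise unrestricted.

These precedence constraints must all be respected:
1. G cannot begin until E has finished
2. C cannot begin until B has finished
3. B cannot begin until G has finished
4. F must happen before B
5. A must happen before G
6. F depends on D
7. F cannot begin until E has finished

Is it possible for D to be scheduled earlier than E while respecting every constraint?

No chain of constraints runs from E to D, so E is not required to come first.
So a valid ordering placing D earlier than E exists.

Yes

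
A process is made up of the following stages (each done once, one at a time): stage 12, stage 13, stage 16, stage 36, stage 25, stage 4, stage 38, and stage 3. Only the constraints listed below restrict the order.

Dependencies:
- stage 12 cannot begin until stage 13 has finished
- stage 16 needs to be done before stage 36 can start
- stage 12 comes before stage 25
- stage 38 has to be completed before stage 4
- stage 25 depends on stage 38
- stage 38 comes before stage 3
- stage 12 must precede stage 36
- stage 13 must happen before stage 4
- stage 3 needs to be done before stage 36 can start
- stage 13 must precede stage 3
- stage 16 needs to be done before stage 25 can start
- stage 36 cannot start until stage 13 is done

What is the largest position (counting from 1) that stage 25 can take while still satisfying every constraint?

Stage 25 has no required successors, so nothing stops it from going last (position 8).

8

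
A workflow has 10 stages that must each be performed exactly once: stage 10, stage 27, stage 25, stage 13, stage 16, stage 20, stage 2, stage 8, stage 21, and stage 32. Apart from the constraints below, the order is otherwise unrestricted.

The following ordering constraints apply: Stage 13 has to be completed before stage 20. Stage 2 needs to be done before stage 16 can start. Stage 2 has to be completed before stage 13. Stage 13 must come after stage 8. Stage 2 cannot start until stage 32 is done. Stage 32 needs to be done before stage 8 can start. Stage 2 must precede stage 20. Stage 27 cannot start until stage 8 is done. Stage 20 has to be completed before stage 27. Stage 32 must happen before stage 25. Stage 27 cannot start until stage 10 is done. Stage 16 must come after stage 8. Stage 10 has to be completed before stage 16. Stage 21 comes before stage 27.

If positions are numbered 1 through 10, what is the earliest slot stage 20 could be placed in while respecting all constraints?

5

Working backwards through the constraints from stage 20, its full set of required predecessors is stage 13, stage 2, stage 8, stage 32 — 4 of them.
So at minimum 4 stages come before stage 20, putting stage 20 no earlier than position 5. That position is achievable by scheduling exactly those predecessors first.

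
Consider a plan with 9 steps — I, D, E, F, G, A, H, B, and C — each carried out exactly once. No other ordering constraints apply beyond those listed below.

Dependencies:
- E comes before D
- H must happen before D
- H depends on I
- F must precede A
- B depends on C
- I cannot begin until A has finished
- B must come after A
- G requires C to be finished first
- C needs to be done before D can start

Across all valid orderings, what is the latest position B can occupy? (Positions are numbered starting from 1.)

9

No constraint forces any step after B, so it can be placed last, in position 9.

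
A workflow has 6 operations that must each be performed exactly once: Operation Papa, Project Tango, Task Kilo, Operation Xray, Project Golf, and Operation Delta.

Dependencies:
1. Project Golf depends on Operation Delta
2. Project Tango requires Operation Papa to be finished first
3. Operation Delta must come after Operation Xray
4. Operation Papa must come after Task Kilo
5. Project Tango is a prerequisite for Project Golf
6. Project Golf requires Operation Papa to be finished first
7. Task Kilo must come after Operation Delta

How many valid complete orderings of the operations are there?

1

Operation Xray is the only operation with nothing required before it, so every ordering starts there.
Every operation is then forced in turn, so only 1 complete ordering is consistent with the constraints.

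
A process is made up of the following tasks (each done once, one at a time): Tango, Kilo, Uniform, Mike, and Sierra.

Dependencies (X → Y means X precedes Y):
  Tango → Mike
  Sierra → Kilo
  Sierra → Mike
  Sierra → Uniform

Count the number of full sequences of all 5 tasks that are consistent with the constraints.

18

2 tasks have no prerequisites (Tango, Sierra), so any of them could come first.
Counting all ways to extend the partial order to a total order gives 18.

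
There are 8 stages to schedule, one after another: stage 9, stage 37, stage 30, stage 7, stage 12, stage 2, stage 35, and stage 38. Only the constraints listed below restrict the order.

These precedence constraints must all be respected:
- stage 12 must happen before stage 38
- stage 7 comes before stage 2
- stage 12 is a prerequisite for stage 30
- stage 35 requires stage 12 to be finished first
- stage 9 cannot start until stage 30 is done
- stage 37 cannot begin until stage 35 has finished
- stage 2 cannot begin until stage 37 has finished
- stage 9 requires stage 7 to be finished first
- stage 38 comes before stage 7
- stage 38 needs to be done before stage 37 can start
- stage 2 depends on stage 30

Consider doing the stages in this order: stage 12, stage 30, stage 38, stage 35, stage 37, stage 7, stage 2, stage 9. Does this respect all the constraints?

Checking each listed constraint against this order: for instance, stage 30 is in position 2 and stage 9 in position 8, so that constraint holds — and the remaining constraints check out the same way.

Yes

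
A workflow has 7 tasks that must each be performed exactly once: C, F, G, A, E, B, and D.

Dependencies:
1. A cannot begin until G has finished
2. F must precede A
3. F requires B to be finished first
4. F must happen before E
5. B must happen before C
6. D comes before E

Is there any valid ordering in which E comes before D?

Following D → E, D must precede E in every valid ordering.
So no valid ordering can have E before D.

No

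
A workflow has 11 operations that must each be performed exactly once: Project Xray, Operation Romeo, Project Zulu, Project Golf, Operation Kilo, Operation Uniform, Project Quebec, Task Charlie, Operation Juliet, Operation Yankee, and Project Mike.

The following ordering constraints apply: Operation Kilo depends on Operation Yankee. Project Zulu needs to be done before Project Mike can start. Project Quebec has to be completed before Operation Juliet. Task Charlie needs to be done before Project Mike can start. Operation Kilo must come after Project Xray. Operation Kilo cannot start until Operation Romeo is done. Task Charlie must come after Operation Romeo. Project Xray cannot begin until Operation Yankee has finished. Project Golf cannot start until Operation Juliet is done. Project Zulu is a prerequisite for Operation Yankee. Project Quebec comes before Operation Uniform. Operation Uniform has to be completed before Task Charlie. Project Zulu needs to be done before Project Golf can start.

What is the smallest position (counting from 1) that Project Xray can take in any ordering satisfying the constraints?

3

Working backwards through the constraints from Project Xray, its full set of required predecessors is Project Zulu, Operation Yankee — 2 of them.
So at minimum 2 operations come before Project Xray, putting Project Xray no earlier than position 3. That position is achievable by scheduling exactly those predecessors first.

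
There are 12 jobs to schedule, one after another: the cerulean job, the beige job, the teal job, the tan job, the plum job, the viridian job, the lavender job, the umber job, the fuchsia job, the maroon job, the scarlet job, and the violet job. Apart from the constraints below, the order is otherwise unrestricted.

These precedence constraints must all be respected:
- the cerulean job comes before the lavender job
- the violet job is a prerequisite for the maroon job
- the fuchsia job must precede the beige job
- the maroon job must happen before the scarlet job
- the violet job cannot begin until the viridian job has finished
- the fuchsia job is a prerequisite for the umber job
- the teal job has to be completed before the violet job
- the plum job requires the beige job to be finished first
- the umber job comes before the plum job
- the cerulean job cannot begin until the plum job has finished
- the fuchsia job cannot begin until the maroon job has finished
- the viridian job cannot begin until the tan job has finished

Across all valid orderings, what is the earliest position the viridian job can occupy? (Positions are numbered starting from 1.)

2

Working backwards through the constraints from the viridian job, its only required predecessor is the tan job.
With 1 mandatory predecessor, the earliest the viridian job can sit is position 1+1 = 2, and placing just that one first achieves it.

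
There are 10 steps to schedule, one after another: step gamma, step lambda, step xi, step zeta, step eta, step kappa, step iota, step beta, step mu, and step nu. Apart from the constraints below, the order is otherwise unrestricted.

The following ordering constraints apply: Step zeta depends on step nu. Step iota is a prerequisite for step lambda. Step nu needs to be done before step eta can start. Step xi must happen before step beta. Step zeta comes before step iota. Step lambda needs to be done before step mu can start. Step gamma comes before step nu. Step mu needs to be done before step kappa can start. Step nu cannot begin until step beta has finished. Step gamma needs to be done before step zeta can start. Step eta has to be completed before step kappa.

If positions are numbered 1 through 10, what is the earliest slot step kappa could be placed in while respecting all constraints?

10

Every step that must precede step kappa has to come before it. Tracing all chains that end at step kappa, those steps are: step gamma, step lambda, step xi, step zeta, step eta, step iota, step beta, step mu, step nu — 9 in total.
So at minimum 9 steps come before step kappa, putting step kappa no earlier than position 10. That position is achievable by scheduling exactly those predecessors first.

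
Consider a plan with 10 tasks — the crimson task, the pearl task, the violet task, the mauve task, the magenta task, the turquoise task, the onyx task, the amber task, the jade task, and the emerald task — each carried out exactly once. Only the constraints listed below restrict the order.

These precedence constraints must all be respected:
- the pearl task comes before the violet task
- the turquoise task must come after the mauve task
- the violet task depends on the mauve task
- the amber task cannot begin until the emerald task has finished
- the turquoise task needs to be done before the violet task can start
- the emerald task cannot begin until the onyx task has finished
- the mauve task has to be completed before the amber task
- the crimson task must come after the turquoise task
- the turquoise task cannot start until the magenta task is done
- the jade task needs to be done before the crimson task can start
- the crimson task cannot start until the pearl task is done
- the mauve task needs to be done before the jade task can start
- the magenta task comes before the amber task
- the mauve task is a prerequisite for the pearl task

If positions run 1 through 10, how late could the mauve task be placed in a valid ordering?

The tasks that are forced after the mauve task, directly or by a chain of constraints, are the crimson task, the pearl task, the violet task, the turquoise task, the amber task, the jade task. That's 6 tasks.
With 6 mandatory successors out of 10 tasks total, the latest slot for the mauve task is 10−6 = 4, and it's reachable by doing all non-successors before the mauve task.

4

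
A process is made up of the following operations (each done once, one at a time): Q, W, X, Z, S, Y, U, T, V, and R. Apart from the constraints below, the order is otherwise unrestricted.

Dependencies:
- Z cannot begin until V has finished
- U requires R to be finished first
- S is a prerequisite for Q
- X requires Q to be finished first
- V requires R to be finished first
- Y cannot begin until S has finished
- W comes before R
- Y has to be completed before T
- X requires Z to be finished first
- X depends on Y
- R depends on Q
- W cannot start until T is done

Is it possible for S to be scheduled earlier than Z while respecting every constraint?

Every valid ordering already has S before Z (the constraints require it), so in particular at least one does.

Yes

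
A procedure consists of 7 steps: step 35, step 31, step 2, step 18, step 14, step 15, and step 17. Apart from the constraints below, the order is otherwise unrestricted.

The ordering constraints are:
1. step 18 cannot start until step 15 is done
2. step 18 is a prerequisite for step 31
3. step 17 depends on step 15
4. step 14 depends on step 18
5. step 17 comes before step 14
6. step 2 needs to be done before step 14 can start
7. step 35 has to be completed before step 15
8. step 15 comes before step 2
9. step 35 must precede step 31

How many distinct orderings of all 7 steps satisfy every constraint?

18

Only step 35 has no prerequisites, so it must go first.
Systematically extending each partial ordering one step at a time and counting, there are 18 complete orderings.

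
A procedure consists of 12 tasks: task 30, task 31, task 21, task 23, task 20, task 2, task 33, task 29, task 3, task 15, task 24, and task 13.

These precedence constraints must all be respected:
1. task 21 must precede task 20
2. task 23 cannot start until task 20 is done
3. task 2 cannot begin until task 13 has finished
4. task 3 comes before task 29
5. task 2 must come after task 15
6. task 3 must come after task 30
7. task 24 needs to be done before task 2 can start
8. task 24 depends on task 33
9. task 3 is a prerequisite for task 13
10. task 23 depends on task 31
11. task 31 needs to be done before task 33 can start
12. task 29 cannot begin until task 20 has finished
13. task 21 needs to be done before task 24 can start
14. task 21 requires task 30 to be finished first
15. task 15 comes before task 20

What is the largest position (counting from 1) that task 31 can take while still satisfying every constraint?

Every task that must follow task 31 has to come after it. Tracing all chains starting from task 31, those tasks are: task 23, task 2, task 33, task 24 — 4 in total.
With 4 mandatory successors out of 12 tasks total, the latest slot for task 31 is 12−4 = 8, and it's reachable by doing all non-successors before task 31.

8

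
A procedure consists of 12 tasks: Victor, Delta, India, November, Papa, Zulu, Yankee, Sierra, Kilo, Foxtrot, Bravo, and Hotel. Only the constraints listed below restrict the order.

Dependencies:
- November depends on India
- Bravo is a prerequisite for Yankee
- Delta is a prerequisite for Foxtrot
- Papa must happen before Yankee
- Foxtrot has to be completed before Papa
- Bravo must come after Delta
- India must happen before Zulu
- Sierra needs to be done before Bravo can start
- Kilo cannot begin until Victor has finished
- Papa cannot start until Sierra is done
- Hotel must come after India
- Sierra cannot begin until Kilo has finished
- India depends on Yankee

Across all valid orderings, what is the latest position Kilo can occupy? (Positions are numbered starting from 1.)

Every task that must follow Kilo has to come after it. Tracing all chains starting from Kilo, those tasks are: India, November, Papa, Zulu, Yankee, Sierra, Bravo, Hotel — 8 in total.
So at least 8 tasks follow Kilo, putting Kilo no later than position 4. That position is achievable by scheduling everything else first.

4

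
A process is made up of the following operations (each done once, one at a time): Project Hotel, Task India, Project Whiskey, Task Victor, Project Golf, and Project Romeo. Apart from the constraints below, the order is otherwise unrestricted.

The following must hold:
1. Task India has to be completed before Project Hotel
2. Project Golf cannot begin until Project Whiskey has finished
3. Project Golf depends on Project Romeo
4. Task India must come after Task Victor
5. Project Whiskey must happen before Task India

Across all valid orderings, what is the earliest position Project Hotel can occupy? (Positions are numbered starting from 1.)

4

Working backwards through the constraints from Project Hotel, its full set of required predecessors is Task India, Project Whiskey, Task Victor — 3 of them.
So at minimum 3 operations come before Project Hotel, putting Project Hotel no earlier than position 4. That position is achievable by scheduling exactly those predecessors first.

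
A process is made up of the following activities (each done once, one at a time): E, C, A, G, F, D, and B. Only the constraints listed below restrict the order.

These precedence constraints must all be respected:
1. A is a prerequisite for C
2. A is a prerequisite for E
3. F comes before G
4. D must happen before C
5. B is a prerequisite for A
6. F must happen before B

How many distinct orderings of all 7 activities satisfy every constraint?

52

2 activities have no prerequisites (F, D), so any of them could come first.
Systematically extending each partial ordering one activity at a time and counting, there are 52 complete orderings.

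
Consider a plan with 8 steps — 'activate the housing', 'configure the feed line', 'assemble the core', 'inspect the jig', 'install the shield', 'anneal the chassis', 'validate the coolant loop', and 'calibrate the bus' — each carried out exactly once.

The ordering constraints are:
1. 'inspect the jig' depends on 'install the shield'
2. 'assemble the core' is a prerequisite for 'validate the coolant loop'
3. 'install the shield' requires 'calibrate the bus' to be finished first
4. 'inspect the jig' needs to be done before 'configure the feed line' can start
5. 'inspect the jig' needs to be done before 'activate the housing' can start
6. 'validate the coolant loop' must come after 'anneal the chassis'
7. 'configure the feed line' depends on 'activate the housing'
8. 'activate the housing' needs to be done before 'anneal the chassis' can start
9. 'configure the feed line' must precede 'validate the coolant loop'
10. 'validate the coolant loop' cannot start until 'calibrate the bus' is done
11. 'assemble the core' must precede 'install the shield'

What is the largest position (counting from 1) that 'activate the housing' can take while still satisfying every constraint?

5

Every step that must follow 'activate the housing' has to come after it. Tracing all chains starting from 'activate the housing', those steps are: 'configure the feed line', 'anneal the chassis', 'validate the coolant loop' — 3 in total.
So at least 3 steps follow 'activate the housing', putting 'activate the housing' no later than position 5. That position is achievable by scheduling everything else first.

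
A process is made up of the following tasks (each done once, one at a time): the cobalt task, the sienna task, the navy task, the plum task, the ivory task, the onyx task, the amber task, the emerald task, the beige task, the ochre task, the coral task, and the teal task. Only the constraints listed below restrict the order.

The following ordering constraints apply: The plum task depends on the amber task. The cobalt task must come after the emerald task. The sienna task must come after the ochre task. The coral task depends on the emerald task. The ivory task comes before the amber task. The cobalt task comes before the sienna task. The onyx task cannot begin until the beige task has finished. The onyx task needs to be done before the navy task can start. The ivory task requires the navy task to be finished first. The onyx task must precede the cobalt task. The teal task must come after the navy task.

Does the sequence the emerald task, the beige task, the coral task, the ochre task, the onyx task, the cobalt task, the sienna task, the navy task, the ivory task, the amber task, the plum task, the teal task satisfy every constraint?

Yes

Checking each listed constraint against this order: for instance, the emerald task is in position 1 and the cobalt task in position 6, so that constraint holds — and the remaining constraints check out the same way.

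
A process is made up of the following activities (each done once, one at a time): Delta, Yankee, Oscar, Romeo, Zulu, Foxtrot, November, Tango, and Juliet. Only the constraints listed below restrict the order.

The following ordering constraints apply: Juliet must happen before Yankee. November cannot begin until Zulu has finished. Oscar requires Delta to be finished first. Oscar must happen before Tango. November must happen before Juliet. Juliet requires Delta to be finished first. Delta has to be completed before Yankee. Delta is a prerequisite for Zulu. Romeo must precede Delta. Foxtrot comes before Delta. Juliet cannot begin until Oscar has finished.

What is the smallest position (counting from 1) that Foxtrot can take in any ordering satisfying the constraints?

Foxtrot has no prerequisites at all, so it can go in position 1.

1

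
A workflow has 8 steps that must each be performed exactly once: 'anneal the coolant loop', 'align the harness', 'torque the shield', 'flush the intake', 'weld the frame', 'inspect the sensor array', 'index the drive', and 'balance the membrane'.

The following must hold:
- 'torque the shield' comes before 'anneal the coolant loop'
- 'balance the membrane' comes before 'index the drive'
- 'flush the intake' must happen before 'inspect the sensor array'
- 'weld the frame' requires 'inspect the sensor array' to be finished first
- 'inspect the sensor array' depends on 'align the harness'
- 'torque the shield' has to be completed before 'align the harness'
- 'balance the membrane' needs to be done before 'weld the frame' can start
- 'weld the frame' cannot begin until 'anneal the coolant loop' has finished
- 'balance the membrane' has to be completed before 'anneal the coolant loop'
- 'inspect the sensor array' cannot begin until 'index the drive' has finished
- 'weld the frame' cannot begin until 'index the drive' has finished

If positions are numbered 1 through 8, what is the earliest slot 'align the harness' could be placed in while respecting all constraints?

Working backwards through the constraints from 'align the harness', its only required predecessor is 'torque the shield'.
So at minimum 1 step comes before 'align the harness', putting 'align the harness' no earlier than position 2. That position is achievable by scheduling exactly that predecessor first.

2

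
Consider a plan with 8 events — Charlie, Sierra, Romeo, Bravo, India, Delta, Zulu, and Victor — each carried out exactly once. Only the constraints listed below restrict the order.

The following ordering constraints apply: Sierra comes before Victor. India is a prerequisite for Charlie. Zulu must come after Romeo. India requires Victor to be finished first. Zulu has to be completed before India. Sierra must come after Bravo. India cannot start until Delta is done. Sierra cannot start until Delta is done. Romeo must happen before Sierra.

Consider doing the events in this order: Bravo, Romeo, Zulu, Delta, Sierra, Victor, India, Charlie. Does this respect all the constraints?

Yes

Checking each listed constraint against this order: for instance, Bravo is in position 1 and Sierra in position 5, so that constraint holds — and the remaining constraints check out the same way.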